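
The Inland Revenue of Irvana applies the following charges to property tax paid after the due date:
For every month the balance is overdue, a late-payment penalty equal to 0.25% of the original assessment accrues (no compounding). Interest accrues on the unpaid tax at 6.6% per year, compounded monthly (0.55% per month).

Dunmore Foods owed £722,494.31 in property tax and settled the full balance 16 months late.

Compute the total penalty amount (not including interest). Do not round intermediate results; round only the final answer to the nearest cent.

£28,899.77

Late-payment penalty: 16 × 0.25% × £722,494.31 = £28,899.77…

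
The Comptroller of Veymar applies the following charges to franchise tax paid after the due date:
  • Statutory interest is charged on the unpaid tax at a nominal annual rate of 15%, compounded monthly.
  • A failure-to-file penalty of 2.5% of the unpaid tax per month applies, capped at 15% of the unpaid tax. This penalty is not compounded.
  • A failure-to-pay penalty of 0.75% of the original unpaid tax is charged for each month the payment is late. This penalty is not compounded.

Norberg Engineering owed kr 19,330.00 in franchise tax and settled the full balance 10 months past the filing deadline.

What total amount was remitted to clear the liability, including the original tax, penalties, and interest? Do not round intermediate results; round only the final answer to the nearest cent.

Failure-to-file: 10 × 2.5% × kr 19,330.00 = kr 4,832.50, capped at 15% × kr 19,330.00 = kr 2,899.50
Failure-to-pay penalty: 10 × 0.75% × kr 19,330.00 = kr 1,449.75
Interest (15%/yr ÷ 12 = 1.25%/month): kr 19,330.00 × ((1 + 0.0125)^10 − 1) = kr 2,556.7951…
Total = kr 19,330.00 + kr 4,349.2500 + kr 2,556.7951… = kr 26,236.05

kr 26,236.05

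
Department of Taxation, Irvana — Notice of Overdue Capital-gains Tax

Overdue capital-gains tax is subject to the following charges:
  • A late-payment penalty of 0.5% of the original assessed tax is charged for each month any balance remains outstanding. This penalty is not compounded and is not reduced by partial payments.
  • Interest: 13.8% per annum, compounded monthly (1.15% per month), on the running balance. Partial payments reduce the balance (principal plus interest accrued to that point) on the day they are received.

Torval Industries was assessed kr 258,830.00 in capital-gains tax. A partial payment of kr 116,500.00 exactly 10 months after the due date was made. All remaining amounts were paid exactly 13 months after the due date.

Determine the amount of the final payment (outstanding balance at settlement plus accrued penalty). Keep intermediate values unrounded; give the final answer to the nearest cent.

Balance at month 10: kr 258,830.0000 × (1 + 0.0115)^10 = kr 290,184.0137…
After kr 116,500.00 payment: kr 290,184.0137… − kr 116,500.00 = kr 173,684.0137…
Balance at month 13: kr 173,684.0137… × (1 + 0.0115)^3 = kr 179,745.2855…
Penalty: 13 × 0.5% × kr 258,830.00 = kr 16,823.95
Final settlement = outstanding balance + penalty = kr 179,745.2855… + kr 16,823.95 = kr 196,569.24

kr 196,569.24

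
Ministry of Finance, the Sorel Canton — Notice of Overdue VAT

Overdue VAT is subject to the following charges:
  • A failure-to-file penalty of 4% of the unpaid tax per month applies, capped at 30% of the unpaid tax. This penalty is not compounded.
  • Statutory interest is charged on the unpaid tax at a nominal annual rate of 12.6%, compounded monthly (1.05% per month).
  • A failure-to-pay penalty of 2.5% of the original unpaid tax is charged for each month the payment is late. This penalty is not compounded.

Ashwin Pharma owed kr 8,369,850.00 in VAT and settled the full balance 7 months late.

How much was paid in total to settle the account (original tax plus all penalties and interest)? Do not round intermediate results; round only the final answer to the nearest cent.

Failure-to-file: 7 × 4% × kr 8,369,850.00 = kr 2,343,558.00 (under the 30% cap)
Failure-to-pay penalty = 2.5% × kr 8,369,850.00 × 7 mo = kr 1,464,723.75
Interest: kr 8,369,850.00 × ((1 + 0.0105)^7 − 1) = kr 8,369,850.00 × 0.0758562… = kr 634,904.9737…
Total = kr 8,369,850.00 + kr 3,808,281.7500 + kr 634,904.9737… = kr 12,813,036.72

kr 12,813,036.72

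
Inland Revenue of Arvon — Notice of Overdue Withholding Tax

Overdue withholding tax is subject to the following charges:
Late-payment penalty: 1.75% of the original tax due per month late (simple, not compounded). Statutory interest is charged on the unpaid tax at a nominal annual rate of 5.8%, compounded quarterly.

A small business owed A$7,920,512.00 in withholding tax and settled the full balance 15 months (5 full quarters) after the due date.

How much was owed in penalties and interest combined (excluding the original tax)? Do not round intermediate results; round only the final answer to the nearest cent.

Late-payment penalty = 1.75% × A$7,920,512.00 × 15 mo = A$2,079,134.40
Interest (5.8%/yr ÷ 4 = 1.45%/quarter): A$7,920,512.00 × ((1 + 0.0145)^5 − 1) = A$591,133.2189…
Penalties + interest = A$2,079,134.4000 + A$591,133.2189… = A$2,670,267.62

A$2,670,267.62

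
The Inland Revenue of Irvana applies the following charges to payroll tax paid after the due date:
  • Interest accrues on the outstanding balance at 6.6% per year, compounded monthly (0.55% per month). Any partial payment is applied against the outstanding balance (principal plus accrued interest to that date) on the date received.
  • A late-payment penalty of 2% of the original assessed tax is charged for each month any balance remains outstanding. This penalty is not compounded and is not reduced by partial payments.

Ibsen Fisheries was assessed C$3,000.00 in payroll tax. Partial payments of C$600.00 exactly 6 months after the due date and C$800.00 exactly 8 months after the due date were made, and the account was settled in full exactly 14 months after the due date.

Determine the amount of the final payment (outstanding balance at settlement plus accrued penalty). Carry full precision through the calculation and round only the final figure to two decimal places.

C$2,625.76

Balance at month 6: C$3,000.0000 × (1 + 0.0055)^6 = C$3,100.3713…
After C$600.00 payment: C$3,100.3713… − C$600.00 = C$2,500.3713…
Balance at month 8: C$2,500.3713… × (1 + 0.0055)^2 = C$2,527.9510…
After C$800.00 payment: C$2,527.9510… − C$800.00 = C$1,727.9510…
Balance at month 14: C$1,727.9510… × (1 + 0.0055)^6 = C$1,785.7632…
Penalty: 14 × 2% × C$3,000.00 = C$840.00
Final settlement = outstanding balance + penalty = C$1,785.7632… + C$840.00 = C$2,625.76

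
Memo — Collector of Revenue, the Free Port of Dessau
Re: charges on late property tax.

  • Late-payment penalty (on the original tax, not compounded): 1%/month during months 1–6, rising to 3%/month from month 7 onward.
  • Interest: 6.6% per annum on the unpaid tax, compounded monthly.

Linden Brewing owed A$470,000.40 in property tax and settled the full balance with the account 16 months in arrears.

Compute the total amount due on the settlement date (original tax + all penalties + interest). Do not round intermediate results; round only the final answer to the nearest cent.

Penalty, months 1–6: 6 × 1% × A$470,000.40 = A$28,200.02…
Penalty, months 7–16: 10 × 3% × A$470,000.40 = A$141,000.12
Interest (6.6%/yr ÷ 12 = 0.55%/month): A$470,000.40 × ((1 + 0.0055)^16 − 1) = A$43,110.7198…
Total = A$470,000.40 + A$169,200.1440 + A$43,110.7198… = A$682,311.26

A$682,311.26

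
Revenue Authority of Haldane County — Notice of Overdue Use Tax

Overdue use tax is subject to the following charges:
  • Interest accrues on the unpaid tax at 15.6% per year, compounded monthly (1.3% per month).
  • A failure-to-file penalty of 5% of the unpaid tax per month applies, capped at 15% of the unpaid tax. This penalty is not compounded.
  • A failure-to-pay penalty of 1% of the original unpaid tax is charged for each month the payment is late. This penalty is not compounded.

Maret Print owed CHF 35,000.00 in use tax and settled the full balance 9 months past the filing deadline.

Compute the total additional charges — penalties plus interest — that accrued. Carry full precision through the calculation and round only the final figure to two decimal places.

CHF 12,714.53

Failure-to-file: 9 × 5% × CHF 35,000.00 = CHF 15,750.00, capped at 15% × CHF 35,000.00 = CHF 5,250.00
Failure-to-pay penalty = 1% × CHF 35,000.00 × 9 mo = CHF 3,150.00
Interest: CHF 35,000.00 × ((1 + 0.013)^9 − 1) = CHF 35,000.00 × 0.1232722… = CHF 4,314.5268…
Penalties + interest = CHF 8,400.0000 + CHF 4,314.5268… = CHF 12,714.53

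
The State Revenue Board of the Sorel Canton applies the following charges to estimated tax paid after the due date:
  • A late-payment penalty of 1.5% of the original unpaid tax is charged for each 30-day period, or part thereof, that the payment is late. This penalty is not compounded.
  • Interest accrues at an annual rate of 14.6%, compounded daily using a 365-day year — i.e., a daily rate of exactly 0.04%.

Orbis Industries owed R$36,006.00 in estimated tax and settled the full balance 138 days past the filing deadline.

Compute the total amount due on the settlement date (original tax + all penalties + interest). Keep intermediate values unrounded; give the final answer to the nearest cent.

Penalty periods: ⌈138/30⌉ = 5; penalty = 5 × 1.5% × R$36,006.00 = R$2,700.45
Interest: R$36,006.00 × ((1 + 0.0004)^138 − 1) = R$36,006.00 × 0.05674028… = R$2,042.9905…
Total = R$36,006.00 + R$2,700.4500 + R$2,042.9905… = R$40,749.44

R$40,749.44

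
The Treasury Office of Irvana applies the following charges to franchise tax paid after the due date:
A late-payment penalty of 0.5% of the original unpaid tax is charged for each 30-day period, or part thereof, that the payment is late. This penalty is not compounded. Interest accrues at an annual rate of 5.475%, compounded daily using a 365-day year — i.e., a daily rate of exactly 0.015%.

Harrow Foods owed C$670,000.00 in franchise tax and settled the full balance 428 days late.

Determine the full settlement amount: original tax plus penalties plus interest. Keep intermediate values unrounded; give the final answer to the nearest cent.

Penalty periods: ⌈428/30⌉ = 15; penalty = 15 × 0.5% × C$670,000.00 = C$50,250.00
Interest: C$670,000.00 × ((1 + 0.00015)^428 − 1) = C$670,000.00 × 0.06630050… = C$44,421.3382…
Total = C$670,000.00 + C$50,250.0000 + C$44,421.3382… = C$764,671.34

C$764,671.34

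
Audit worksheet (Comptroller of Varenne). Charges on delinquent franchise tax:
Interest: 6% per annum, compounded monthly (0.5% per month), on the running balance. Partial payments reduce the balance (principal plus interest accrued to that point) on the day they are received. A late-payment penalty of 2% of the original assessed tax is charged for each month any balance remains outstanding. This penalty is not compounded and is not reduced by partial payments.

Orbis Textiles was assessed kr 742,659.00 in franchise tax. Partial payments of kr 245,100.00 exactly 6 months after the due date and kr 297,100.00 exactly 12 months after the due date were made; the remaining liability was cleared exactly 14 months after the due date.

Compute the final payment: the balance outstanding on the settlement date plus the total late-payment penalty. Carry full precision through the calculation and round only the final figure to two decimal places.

kr 449,157.74

Balance at month 6: kr 742,659.0000 × (1 + 0.005)^6 = kr 765,219.1307…
After kr 245,100.00 payment: kr 765,219.1307… − kr 245,100.00 = kr 520,119.1307…
Balance at month 12: kr 520,119.1307… × (1 + 0.005)^6 = kr 535,919.0545…
After kr 297,100.00 payment: kr 535,919.0545… − kr 297,100.00 = kr 238,819.0545…
Balance at month 14: kr 238,819.0545… × (1 + 0.005)^2 = kr 241,213.2156…
Penalty: 14 × 2% × kr 742,659.00 = kr 207,944.52
Final settlement = outstanding balance + penalty = kr 241,213.2156… + kr 207,944.52 = kr 449,157.74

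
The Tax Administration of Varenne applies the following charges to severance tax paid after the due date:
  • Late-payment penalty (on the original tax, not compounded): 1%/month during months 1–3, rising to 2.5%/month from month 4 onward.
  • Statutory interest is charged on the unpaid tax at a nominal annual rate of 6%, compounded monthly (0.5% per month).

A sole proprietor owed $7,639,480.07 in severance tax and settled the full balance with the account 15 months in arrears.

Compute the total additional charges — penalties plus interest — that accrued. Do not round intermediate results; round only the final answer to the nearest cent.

Penalty, months 1–3: 3 × 1% × $7,639,480.07 = $229,184.40…
Penalty, months 4–15: 12 × 2.5% × $7,639,480.07 = $2,291,844.02…
Interest: $7,639,480.07 × ((1 + 0.005)^15 − 1) = $7,639,480.07 × 0.0776827… = $593,455.7256…
Penalties + interest = $2,521,028.4231 + $593,455.7256… = $3,114,484.15

$3,114,484.15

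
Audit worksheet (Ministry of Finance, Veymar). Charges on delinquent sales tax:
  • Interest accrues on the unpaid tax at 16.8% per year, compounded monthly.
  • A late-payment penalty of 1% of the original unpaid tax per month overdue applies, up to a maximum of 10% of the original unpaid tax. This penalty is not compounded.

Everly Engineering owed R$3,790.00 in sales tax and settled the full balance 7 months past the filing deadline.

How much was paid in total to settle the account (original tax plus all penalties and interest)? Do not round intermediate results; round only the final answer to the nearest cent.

Penalty: 7 × 1% × R$3,790.00 = R$265.30 (below the 10% cap of R$379.00)
Interest (16.8%/yr ÷ 12 = 1.4%/month): R$3,790.00 × ((1 + 0.014)^7 − 1) = R$387.3888…
Total = R$3,790.00 + R$265.3000 + R$387.3888… = R$4,442.69

R$4,442.69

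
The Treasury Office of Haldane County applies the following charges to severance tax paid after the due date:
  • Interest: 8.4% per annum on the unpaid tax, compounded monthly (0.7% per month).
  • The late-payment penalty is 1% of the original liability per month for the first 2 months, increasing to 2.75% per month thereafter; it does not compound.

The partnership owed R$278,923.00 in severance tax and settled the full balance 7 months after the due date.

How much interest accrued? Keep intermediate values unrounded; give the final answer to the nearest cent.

Interest: R$278,923.00 × ((1 + 0.007)^7 − 1) = R$278,923.00 × 0.0500411… = R$13,957.6108…

R$13,957.61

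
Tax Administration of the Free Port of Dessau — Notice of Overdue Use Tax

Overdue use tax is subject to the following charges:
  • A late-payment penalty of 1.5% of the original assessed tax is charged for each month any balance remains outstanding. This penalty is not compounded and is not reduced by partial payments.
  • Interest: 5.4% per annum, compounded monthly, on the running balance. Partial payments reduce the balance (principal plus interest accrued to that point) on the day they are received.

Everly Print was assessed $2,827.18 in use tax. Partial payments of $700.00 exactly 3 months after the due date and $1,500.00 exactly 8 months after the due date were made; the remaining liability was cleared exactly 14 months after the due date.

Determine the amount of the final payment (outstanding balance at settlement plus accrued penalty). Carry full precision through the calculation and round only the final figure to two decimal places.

Monthly rate = 5.4% ÷ 12 = 0.45%
Balance at month 3: $2,827.1800 × (1 + 0.0045)^3 = $2,865.5189…
After $700.00 payment: $2,865.5189… − $700.00 = $2,165.5189…
Balance at month 8: $2,165.5189… × (1 + 0.0045)^5 = $2,214.6836…
After $1,500.00 payment: $2,214.6836… − $1,500.00 = $714.6836…
Balance at month 14: $714.6836… × (1 + 0.0045)^6 = $734.1985…
Penalty: 14 × 1.5% × $2,827.18 = $593.71…
Final settlement = outstanding balance + penalty = $734.1985… + $593.71… = $1,327.91

$1,327.91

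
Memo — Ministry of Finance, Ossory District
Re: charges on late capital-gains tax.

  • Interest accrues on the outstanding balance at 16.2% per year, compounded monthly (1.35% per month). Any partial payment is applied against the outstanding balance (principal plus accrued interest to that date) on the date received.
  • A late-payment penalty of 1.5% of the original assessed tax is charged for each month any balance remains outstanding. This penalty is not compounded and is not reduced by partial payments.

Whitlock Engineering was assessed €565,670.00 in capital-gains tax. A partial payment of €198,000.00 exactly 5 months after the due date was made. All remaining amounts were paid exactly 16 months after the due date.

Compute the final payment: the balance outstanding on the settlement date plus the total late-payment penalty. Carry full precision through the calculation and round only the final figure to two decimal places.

Balance at month 5: €565,670.0000 × (1 + 0.0135)^5 = €604,897.6704…
After €198,000.00 payment: €604,897.6704… − €198,000.00 = €406,897.6704…
Balance at month 16: €406,897.6704… × (1 + 0.0135)^11 = €471,570.3453…
Penalty: 16 × 1.5% × €565,670.00 = €135,760.80
Final settlement = outstanding balance + penalty = €471,570.3453… + €135,760.80 = €607,331.15

€607,331.15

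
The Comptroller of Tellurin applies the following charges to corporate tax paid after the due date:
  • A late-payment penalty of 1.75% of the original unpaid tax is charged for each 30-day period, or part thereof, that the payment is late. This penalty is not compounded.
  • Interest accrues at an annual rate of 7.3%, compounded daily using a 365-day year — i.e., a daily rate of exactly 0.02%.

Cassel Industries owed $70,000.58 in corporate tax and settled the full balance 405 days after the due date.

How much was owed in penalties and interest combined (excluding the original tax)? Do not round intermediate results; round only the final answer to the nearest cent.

$23,055.54

Penalty periods: ⌈405/30⌉ = 14; penalty = 14 × 1.75% × $70,000.58 = $17,150.14…
Interest: $70,000.58 × ((1 + 0.0002)^405 − 1) = $70,000.58 × 0.08436211… = $5,905.3969…
Penalties + interest = $17,150.1421 + $5,905.3969… = $23,055.54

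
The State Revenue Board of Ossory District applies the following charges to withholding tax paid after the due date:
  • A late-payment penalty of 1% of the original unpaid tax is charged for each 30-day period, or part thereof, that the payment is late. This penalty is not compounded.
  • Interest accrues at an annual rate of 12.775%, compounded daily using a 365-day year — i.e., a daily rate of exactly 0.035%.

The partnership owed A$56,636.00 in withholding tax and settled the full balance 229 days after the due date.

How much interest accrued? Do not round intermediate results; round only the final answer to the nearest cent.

A$4,725.39

Interest: A$56,636.00 × ((1 + 0.00035)^229 − 1) = A$56,636.00 × 0.08343438… = A$4,725.3895…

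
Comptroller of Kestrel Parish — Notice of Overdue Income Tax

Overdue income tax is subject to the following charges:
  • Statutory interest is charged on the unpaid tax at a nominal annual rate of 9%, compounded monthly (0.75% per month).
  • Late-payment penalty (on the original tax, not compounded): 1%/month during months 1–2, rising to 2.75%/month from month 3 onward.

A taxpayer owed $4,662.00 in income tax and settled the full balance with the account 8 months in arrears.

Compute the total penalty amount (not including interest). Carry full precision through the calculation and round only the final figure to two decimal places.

Penalty, months 1–2: 2 × 1% × $4,662.00 = $93.24
Penalty, months 3–8: 6 × 2.75% × $4,662.00 = $769.23
Total penalty = $93.24 + $769.23 = $862.47

$862.47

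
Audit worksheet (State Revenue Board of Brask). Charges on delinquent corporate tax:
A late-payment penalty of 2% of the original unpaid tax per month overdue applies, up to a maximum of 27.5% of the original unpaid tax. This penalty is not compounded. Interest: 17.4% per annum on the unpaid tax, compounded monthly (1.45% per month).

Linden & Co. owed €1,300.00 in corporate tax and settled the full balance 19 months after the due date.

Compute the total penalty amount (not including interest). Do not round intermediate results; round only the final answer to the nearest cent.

Penalty (uncapped): 19 × 2% × €1,300.00 = €494.00; cap = 27.5% × €1,300.00 = €357.50 → penalty = €357.50

€357.50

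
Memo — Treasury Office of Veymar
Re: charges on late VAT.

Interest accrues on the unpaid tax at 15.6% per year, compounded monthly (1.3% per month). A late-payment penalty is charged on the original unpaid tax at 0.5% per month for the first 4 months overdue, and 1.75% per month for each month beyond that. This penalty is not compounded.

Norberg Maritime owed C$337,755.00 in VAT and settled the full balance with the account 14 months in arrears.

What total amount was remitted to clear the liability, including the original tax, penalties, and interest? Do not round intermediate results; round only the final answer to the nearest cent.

C$470,562.99

Penalty, months 1–4: 4 × 0.5% × C$337,755.00 = C$6,755.10
Penalty, months 5–14: 10 × 1.75% × C$337,755.00 = C$59,107.13…
Interest: C$337,755.00 × ((1 + 0.013)^14 − 1) = C$337,755.00 × 0.1982081… = C$66,945.7618…
Total = C$337,755.00 + C$65,862.2250 + C$66,945.7618… = C$470,562.99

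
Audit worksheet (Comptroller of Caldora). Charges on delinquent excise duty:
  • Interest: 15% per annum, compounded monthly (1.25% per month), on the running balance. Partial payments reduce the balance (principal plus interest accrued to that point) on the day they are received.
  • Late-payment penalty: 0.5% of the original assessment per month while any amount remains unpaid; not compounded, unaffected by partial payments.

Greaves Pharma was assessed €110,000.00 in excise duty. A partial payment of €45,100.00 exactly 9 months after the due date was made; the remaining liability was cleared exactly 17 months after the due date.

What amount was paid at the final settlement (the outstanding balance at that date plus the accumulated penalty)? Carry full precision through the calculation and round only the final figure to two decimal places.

Balance at month 9: €110,000.0000 × (1 + 0.0125)^9 = €123,012.1395…
After €45,100.00 payment: €123,012.1395… − €45,100.00 = €77,912.1395…
Balance at month 17: €77,912.1395… × (1 + 0.0125)^8 = €86,052.8752…
Penalty: 17 × 0.5% × €110,000.00 = €9,350.00
Final settlement = outstanding balance + penalty = €86,052.8752… + €9,350.00 = €95,402.88

€95,402.88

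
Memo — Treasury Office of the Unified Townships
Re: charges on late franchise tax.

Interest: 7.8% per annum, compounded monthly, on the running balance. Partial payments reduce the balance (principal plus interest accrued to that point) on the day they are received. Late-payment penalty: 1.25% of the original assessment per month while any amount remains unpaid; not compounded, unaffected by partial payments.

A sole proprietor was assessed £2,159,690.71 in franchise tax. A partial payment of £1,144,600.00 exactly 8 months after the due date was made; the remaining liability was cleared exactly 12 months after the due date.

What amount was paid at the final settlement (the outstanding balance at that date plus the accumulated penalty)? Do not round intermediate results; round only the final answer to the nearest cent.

£1,483,603.89

Monthly rate = 7.8% ÷ 12 = 0.65%
Balance at month 8: £2,159,690.7100 × (1 + 0.0065)^8 = £2,274,583.0262…
After £1,144,600.00 payment: £2,274,583.0262… − £1,144,600.00 = £1,129,983.0262…
Balance at month 12: £1,129,983.0262… × (1 + 0.0065)^4 = £1,159,650.2789…
Penalty: 12 × 1.25% × £2,159,690.71 = £323,953.61…
Final settlement = outstanding balance + penalty = £1,159,650.2789… + £323,953.61… = £1,483,603.89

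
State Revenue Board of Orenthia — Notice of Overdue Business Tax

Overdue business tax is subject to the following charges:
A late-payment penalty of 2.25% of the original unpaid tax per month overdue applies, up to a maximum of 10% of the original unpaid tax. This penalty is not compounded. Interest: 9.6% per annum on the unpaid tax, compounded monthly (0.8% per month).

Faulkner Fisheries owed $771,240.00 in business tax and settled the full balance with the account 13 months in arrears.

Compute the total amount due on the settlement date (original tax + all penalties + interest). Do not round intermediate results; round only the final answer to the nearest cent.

$932,538.22

Penalty (uncapped): 13 × 2.25% × $771,240.00 = $225,587.70; cap = 10% × $771,240.00 = $77,124.00 → penalty = $77,124.00
Interest: $771,240.00 × ((1 + 0.008)^13 − 1) = $771,240.00 × 0.1091414… = $84,174.2159…
Total = $771,240.00 + $77,124.0000 + $84,174.2159… = $932,538.22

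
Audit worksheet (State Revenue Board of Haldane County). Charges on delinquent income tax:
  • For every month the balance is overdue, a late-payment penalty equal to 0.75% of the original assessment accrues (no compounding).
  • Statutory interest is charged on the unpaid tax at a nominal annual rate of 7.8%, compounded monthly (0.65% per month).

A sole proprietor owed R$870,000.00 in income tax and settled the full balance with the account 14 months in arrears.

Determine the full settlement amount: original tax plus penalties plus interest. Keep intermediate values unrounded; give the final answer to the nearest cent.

R$1,043,953.48

Late-payment penalty = 0.75% × R$870,000.00 × 14 mo = R$91,350.00
Interest: R$870,000.00 × ((1 + 0.0065)^14 − 1) = R$870,000.00 × 0.0949465… = R$82,603.4757…
Total = R$870,000.00 + R$91,350.0000 + R$82,603.4757… = R$1,043,953.48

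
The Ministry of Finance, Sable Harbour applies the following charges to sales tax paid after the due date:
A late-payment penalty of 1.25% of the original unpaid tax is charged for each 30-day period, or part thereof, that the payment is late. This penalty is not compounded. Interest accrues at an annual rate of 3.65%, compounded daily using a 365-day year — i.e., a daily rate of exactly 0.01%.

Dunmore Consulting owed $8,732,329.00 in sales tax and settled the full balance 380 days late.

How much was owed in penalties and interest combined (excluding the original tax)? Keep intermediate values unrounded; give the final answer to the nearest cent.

$1,757,200.10

Penalty periods: ⌈380/30⌉ = 13; penalty = 13 × 1.25% × $8,732,329.00 = $1,419,003.46…
Interest: $8,732,329.00 × ((1 + 0.0001)^380 − 1) = $8,732,329.00 × 0.03872926… = $338,196.6352…
Penalties + interest = $1,419,003.4625 + $338,196.6352… = $1,757,200.10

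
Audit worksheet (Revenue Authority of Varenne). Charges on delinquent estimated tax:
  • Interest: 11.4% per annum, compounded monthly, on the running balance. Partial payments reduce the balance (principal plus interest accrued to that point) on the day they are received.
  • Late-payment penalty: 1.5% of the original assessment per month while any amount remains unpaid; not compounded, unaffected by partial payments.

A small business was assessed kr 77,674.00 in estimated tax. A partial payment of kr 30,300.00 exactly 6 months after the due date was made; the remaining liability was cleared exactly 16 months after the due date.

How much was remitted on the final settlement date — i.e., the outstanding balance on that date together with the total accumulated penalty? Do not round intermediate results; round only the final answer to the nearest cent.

Monthly rate = 11.4% ÷ 12 = 0.95%
Balance at month 6: kr 77,674.0000 × (1 + 0.0095)^6 = kr 82,207.9106…
After kr 30,300.00 payment: kr 82,207.9106… − kr 30,300.00 = kr 51,907.9106…
Balance at month 16: kr 51,907.9106… × (1 + 0.0095)^10 = kr 57,055.4035…
Penalty: 16 × 1.5% × kr 77,674.00 = kr 18,641.76
Final settlement = outstanding balance + penalty = kr 57,055.4035… + kr 18,641.76 = kr 75,697.16

kr 75,697.16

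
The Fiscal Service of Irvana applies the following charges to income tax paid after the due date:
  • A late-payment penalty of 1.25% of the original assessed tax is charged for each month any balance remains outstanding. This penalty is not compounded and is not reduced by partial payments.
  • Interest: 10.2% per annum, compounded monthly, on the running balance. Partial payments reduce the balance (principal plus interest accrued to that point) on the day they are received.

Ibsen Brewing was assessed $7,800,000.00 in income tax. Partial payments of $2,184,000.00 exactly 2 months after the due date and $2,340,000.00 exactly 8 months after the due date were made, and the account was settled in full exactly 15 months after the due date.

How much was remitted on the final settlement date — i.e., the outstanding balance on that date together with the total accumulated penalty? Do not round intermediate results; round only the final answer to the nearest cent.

$5,397,546.01

Monthly rate = 10.2% ÷ 12 = 0.85%
Balance at month 2: $7,800,000.0000 × (1 + 0.0085)^2 = $7,933,163.5500
After $2,184,000.00 payment: $7,933,163.5500 − $2,184,000.00 = $5,749,163.5500
Balance at month 8: $5,749,163.5500 × (1 + 0.0085)^6 = $6,048,672.6128…
After $2,340,000.00 payment: $6,048,672.6128… − $2,340,000.00 = $3,708,672.6128…
Balance at month 15: $3,708,672.6128… × (1 + 0.0085)^7 = $3,935,046.0135…
Penalty: 15 × 1.25% × $7,800,000.00 = $1,462,500.00
Final settlement = outstanding balance + penalty = $3,935,046.0135… + $1,462,500.00 = $5,397,546.01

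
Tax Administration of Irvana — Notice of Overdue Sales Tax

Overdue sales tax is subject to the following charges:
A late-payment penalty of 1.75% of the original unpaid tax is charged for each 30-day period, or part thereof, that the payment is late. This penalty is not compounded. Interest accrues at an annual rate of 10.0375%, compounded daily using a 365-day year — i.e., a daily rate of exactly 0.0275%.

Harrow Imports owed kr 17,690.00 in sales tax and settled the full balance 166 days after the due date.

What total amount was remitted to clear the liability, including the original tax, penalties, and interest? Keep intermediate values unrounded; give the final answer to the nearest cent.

kr 20,373.60

Penalty periods: ⌈166/30⌉ = 6; penalty = 6 × 1.75% × kr 17,690.00 = kr 1,857.45
Interest: kr 17,690.00 × ((1 + 0.000275)^166 − 1) = kr 17,690.00 × 0.04670143… = kr 826.1483…
Total = kr 17,690.00 + kr 1,857.4500 + kr 826.1483… = kr 20,373.60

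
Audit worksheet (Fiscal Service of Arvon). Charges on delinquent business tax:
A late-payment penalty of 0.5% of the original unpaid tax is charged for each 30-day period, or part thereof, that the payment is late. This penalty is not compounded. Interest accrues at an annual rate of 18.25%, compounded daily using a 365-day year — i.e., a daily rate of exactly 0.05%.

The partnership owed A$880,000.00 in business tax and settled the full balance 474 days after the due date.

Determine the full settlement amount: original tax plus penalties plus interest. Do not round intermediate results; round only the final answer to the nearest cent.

A$1,185,682.12

Penalty periods: ⌈474/30⌉ = 16; penalty = 16 × 0.5% × A$880,000.00 = A$70,400.00
Interest: A$880,000.00 × ((1 + 0.0005)^474 − 1) = A$880,000.00 × 0.26736605… = A$235,282.1232…
Total = A$880,000.00 + A$70,400.0000 + A$235,282.1232… = A$1,185,682.12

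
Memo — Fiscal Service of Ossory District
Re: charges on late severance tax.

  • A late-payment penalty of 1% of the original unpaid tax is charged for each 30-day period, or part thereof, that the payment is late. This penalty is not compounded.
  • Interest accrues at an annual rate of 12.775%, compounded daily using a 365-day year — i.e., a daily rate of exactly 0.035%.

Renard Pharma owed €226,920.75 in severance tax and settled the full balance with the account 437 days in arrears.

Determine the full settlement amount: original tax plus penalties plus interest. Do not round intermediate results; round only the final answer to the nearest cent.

Penalty periods: ⌈437/30⌉ = 15; penalty = 15 × 1% × €226,920.75 = €34,038.11…
Interest: €226,920.75 × ((1 + 0.00035)^437 − 1) = €226,920.75 × 0.16523553… = €37,495.3709…
Total = €226,920.75 + €34,038.1125 + €37,495.3709… = €298,454.23

€298,454.23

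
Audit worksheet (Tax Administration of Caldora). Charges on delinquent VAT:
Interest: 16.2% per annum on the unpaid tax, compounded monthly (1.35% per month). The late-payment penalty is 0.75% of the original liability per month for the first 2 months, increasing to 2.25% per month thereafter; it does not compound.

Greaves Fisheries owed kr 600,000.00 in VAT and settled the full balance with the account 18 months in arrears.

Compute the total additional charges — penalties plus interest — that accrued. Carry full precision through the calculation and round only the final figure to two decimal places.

kr 388,798.51

Penalty, months 1–2: 2 × 0.75% × kr 600,000.00 = kr 9,000.00
Penalty, months 3–18: 16 × 2.25% × kr 600,000.00 = kr 216,000.00
Interest: kr 600,000.00 × ((1 + 0.0135)^18 − 1) = kr 600,000.00 × 0.2729975… = kr 163,798.5066…
Penalties + interest = kr 225,000.0000 + kr 163,798.5066… = kr 388,798.51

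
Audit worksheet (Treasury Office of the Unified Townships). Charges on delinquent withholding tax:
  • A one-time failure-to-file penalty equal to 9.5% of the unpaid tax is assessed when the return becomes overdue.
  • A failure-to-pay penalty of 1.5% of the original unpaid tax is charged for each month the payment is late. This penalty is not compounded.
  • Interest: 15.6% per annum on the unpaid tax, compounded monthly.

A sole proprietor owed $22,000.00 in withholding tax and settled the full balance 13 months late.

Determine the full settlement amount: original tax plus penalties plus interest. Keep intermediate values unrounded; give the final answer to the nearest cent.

Failure-to-file penalty: 9.5% × $22,000.00 = $2,090.00
Failure-to-pay penalty: 13 × 1.5% × $22,000.00 = $4,290.00
Interest (15.6%/yr ÷ 12 = 1.3%/month): $22,000.00 × ((1 + 0.013)^13 − 1) = $4,022.2875…
Total = $22,000.00 + $6,380.0000 + $4,022.2875… = $32,402.29

$32,402.29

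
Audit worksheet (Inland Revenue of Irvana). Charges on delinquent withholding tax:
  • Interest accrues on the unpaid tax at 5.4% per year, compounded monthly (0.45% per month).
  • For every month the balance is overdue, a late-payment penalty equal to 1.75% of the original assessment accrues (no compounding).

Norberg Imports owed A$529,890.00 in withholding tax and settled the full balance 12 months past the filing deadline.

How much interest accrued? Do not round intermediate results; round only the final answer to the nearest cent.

A$29,332.99

Interest: A$529,890.00 × ((1 + 0.0045)^12 − 1) = A$529,890.00 × 0.0553568… = A$29,332.9893…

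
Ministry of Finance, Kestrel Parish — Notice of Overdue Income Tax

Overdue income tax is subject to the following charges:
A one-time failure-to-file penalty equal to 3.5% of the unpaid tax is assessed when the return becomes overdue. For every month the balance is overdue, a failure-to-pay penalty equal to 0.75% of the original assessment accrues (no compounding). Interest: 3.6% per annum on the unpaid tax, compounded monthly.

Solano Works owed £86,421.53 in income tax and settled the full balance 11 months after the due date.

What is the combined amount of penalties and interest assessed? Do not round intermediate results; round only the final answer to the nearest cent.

Failure-to-file penalty: 3.5% × £86,421.53 = £3,024.75…
Failure-to-pay penalty = 0.75% × £86,421.53 × 11 mo = £7,129.78…
Interest (3.6%/yr ÷ 12 = 0.3%/month): £86,421.53 × ((1 + 0.003)^11 − 1) = £2,895.0765…
Penalties + interest = £10,154.5298… + £2,895.0765… = £13,049.61

£13,049.61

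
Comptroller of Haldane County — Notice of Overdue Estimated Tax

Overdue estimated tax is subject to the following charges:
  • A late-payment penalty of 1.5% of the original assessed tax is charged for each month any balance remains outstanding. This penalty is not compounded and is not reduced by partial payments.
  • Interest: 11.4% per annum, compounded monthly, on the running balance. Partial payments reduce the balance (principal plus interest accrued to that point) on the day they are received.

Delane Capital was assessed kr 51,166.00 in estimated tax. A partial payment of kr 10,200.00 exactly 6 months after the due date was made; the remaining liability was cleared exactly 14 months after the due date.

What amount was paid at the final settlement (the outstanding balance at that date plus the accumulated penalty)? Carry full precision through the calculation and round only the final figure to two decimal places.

Monthly rate = 11.4% ÷ 12 = 0.95%
Balance at month 6: kr 51,166.0000 × (1 + 0.0095)^6 = kr 54,152.6116…
After kr 10,200.00 payment: kr 54,152.6116… − kr 10,200.00 = kr 43,952.6116…
Balance at month 14: kr 43,952.6116… × (1 + 0.0095)^8 = kr 47,406.2139…
Penalty: 14 × 1.5% × kr 51,166.00 = kr 10,744.86
Final settlement = outstanding balance + penalty = kr 47,406.2139… + kr 10,744.86 = kr 58,151.07

kr 58,151.07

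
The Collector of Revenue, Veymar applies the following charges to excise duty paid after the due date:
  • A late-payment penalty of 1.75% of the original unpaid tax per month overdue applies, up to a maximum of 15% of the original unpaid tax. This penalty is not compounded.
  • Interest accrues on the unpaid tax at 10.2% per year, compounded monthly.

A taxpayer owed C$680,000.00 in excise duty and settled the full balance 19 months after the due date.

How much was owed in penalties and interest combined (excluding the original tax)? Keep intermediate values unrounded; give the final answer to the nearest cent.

Penalty (uncapped): 19 × 1.75% × C$680,000.00 = C$226,100.00; cap = 15% × C$680,000.00 = C$102,000.00 → penalty = C$102,000.00
Interest (10.2%/yr ÷ 12 = 0.85%/month): C$680,000.00 × ((1 + 0.0085)^19 − 1) = C$118,640.0056…
Penalties + interest = C$102,000.0000 + C$118,640.0056… = C$220,640.01

C$220,640.01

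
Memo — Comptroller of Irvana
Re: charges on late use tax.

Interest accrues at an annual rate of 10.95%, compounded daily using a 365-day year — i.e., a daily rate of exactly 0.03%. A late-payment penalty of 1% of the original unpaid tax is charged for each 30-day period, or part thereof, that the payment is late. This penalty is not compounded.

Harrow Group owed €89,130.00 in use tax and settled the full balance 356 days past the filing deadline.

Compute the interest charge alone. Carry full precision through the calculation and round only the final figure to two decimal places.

€10,044.40

Interest: €89,130.00 × ((1 + 0.0003)^356 − 1) = €89,130.00 × 0.11269387… = €10,044.4045…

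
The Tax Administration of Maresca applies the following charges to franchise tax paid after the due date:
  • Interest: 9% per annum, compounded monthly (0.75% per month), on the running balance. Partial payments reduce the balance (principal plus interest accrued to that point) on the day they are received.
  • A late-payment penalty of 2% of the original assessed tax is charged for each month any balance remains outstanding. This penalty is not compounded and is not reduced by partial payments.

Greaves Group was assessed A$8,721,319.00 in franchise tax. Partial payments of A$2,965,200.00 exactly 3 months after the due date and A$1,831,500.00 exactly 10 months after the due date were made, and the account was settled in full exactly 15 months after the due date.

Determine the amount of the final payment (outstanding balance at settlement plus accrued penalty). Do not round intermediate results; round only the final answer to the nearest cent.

Balance at month 3: A$8,721,319.0000 × (1 + 0.0075)^3 = A$8,919,024.0794…
After A$2,965,200.00 payment: A$8,919,024.0794… − A$2,965,200.00 = A$5,953,824.0794…
Balance at month 10: A$5,953,824.0794… × (1 + 0.0075)^7 = A$6,273,521.3725…
After A$1,831,500.00 payment: A$6,273,521.3725… − A$1,831,500.00 = A$4,442,021.3725…
Balance at month 15: A$4,442,021.3725… × (1 + 0.0075)^5 = A$4,611,114.6211…
Penalty: 15 × 2% × A$8,721,319.00 = A$2,616,395.70
Final settlement = outstanding balance + penalty = A$4,611,114.6211… + A$2,616,395.70 = A$7,227,510.32

A$7,227,510.32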